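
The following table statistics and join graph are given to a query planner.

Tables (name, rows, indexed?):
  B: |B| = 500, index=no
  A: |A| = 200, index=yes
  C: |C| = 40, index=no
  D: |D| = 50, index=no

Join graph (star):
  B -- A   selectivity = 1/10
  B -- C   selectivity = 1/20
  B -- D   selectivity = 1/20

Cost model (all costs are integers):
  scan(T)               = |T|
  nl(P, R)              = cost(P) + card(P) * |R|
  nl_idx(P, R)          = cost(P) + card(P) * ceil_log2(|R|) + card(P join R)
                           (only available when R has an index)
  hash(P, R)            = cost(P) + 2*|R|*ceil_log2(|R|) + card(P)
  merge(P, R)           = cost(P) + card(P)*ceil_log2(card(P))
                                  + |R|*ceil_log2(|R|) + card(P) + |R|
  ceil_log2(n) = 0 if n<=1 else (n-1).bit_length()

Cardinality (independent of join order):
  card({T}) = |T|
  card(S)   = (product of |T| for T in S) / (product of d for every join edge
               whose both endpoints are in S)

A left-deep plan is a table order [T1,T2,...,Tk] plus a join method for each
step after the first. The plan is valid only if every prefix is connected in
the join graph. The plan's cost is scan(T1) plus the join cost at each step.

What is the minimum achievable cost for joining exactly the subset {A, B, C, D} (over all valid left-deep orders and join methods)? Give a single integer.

8780

Selinger DP over subsets of {A,B,C,D}:
  {B}: scan cost=500, card=500
  {A}: scan cost=200, card=200
  {C}: scan cost=40, card=40
  {D}: scan cost=50, card=50
  {AB}: card=10000; try (A,hash)→4200, (B,merge)→7000, (A,merge)→7300, (B,hash)→9400, (A,nl_idx)→14500, (B,nl)→100200 …(+1); best=4200 via (A,hash)
  {BC}: card=1000; try (C,hash)→1480, (B,merge)→5320, (C,merge)→5780, (B,hash)→9080, (B,nl)→20040, (C,nl)→20500; best=1480 via (C,hash)
  {BD}: card=1250; try (D,hash)→1600, (B,merge)→5400, (D,merge)→5850, (B,hash)→9100, (B,nl)→25050, (D,nl)→25500; best=1600 via (D,hash)
  {ABC}: card=20000; try (A,hash)→5680, (A,merge)→14280, (C,hash)→14680, (A,nl_idx)→29480, (C,merge)→154480, (A,nl)→201480 …(+1); best=5680 via (A,hash)
  {ABD}: card=25000; try (A,hash)→6050, (D,hash)→14800, (A,merge)→18400, (A,nl_idx)→36600, (D,merge)→154550, (A,nl)→251600 …(+1); best=6050 via (A,hash)
  {BCD}: card=2500; try (D,hash)→3080, (C,hash)→3330, (D,merge)→12830, (C,merge)→16880, (D,nl)→51480, (C,nl)→51600; best=3080 via (D,hash)
  {ABCD}: card=50000; try (A,hash)→8780, (D,hash)→26280, (C,hash)→31530, (A,merge)→37380, (A,nl_idx)→73080, (D,merge)→326030 …(+4); best=8780 via (A,hash)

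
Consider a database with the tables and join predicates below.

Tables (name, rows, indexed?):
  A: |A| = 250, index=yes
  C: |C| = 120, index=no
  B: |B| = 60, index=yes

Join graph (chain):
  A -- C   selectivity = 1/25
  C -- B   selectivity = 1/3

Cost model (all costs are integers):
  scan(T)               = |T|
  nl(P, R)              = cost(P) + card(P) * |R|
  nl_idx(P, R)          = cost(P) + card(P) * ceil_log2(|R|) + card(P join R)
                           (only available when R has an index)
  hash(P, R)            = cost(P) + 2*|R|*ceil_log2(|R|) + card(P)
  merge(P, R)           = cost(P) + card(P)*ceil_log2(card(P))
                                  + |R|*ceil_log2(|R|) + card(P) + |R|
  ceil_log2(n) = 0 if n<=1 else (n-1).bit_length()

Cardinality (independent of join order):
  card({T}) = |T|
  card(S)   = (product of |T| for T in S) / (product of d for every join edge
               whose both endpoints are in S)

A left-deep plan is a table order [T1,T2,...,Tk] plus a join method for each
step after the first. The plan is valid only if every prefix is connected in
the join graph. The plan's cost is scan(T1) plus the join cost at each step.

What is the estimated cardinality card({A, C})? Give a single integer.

1200

Tables in S: A(250), C(120)
Edges inside S: A-C(d=25)
numerator = 250 * 120 = 30000
denominator = 25 = 25
card(S) = 30000 / 25 = 1200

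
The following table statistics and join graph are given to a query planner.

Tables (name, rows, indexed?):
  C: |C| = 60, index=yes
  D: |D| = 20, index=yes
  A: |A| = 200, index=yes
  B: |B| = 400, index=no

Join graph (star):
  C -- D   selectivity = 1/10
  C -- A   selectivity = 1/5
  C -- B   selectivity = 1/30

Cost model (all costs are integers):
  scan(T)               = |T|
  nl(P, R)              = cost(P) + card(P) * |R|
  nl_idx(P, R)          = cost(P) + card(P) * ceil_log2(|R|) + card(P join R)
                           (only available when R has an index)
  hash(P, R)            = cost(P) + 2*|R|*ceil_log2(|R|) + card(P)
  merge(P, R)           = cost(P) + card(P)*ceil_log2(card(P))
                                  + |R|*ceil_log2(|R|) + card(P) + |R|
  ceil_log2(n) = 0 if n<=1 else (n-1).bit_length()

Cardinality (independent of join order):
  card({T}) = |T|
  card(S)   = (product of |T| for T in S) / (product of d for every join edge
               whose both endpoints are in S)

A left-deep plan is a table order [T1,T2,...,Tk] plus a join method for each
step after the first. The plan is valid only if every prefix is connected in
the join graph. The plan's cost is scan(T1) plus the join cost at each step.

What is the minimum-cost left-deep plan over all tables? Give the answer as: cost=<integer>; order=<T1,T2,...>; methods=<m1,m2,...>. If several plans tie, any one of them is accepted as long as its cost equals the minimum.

Selinger DP (subsets sized 1..n):
  {C}: scan cost=60, card=60
  {D}: scan cost=20, card=20
  {A}: scan cost=200, card=200
  {B}: scan cost=400, card=400
  {CD}: card=120; try (C,nl_idx)→260, (D,hash)→320, (D,nl_idx)→480, (C,merge)→560, (D,merge)→600, (C,hash)→760 …(+2); best=260 via (C,nl_idx)
  {AC}: card=2400; try (C,hash)→1120, (A,merge)→2280, (C,merge)→2420, (A,nl_idx)→2940, (A,hash)→3320, (C,nl_idx)→3800 …(+2); best=1120 via (C,hash)
  {BC}: card=800; try (C,hash)→1520, (C,nl_idx)→3600, (B,merge)→4480, (C,merge)→4820, (B,hash)→7320, (B,nl)→24060 …(+1); best=1520 via (C,hash)
  {ACD}: card=4800; try (A,merge)→3020, (A,hash)→3580, (D,hash)→3720, (A,nl_idx)→6020, (D,nl_idx)→17920, (A,nl)→24260 …(+2); best=3020 via (A,merge)
  {BCD}: card=1600; try (D,hash)→2520, (B,merge)→5220, (D,nl_idx)→7120, (B,hash)→7580, (D,merge)→10440, (D,nl)→17520 …(+1); best=2520 via (D,hash)
  {ABC}: card=32000; try (A,hash)→5520, (B,hash)→10720, (A,merge)→12120, (B,merge)→36320, (A,nl_idx)→39920, (A,nl)→161520 …(+1); best=5520 via (A,hash)
  {ABCD}: card=64000; try (A,hash)→7320, (B,hash)→15020, (A,merge)→23520, (D,hash)→37720, (B,merge)→74220, (A,nl_idx)→79320 …(+5); best=7320 via (A,hash)

cost=7320; order=B,C,D,A; methods=hash,hash,hash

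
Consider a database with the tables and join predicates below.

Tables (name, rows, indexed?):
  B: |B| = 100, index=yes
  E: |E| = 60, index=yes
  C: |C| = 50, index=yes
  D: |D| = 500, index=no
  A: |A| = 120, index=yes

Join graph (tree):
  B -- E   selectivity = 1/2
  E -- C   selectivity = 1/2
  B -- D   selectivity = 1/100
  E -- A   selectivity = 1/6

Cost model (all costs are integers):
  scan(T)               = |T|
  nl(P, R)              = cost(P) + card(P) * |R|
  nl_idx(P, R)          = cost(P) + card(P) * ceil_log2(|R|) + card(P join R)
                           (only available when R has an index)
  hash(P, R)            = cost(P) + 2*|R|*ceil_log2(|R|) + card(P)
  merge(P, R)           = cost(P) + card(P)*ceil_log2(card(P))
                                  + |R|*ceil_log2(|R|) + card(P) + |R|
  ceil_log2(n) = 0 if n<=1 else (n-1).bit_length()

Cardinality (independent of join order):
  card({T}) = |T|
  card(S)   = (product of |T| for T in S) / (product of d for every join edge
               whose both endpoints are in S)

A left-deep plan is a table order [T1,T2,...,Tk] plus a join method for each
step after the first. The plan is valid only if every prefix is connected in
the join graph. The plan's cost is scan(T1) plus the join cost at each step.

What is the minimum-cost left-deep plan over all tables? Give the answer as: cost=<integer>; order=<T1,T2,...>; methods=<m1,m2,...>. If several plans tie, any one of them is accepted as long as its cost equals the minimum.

cost=320900; order=D,B,E,A,C; methods=hash,hash,hash,hash

Selinger DP (subsets sized 1..n):
  {B}: scan cost=100, card=100
  {E}: scan cost=60, card=60
  {C}: scan cost=50, card=50
  {D}: scan cost=500, card=500
  {A}: scan cost=120, card=120
  {BE}: card=3000; try (E,hash)→920, (B,merge)→1280, (E,merge)→1320, (B,hash)→1520, (B,nl_idx)→3480, (E,nl_idx)→3700 …(+2); best=920 via (E,hash)
  {BD}: card=500; try (B,hash)→2400, (B,nl_idx)→4500, (D,merge)→5900, (B,merge)→6300, (D,hash)→9200, (D,nl)→50100 …(+1); best=2400 via (B,hash)
  {CE}: card=1500; try (C,hash)→720, (E,hash)→820, (E,merge)→820, (C,merge)→830, (E,nl_idx)→1850, (C,nl_idx)→1920 …(+2); best=720 via (C,hash)
  {AE}: card=1200; try (E,hash)→960, (A,merge)→1440, (E,merge)→1500, (A,nl_idx)→1680, (A,hash)→1800, (E,nl_idx)→2040 …(+2); best=960 via (E,hash)
  {BCE}: card=75000; try (B,hash)→3620, (C,hash)→4520, (B,merge)→19520, (C,merge)→40270, (B,nl_idx)→86220, (C,nl_idx)→93920 …(+2); best=3620 via (B,hash)
  {BDE}: card=15000; try (E,hash)→3620, (E,merge)→7820, (D,hash)→12920, (E,nl_idx)→20400, (E,nl)→32400, (D,merge)→44920 …(+1); best=3620 via (E,hash)
  {ABE}: card=60000; try (B,hash)→3560, (A,hash)→5600, (B,merge)→16160, (A,merge)→40880, (B,nl_idx)→69360, (A,nl_idx)→81920 …(+2); best=3560 via (B,hash)
  {ACE}: card=30000; try (C,hash)→2760, (A,hash)→3900, (C,merge)→15710, (A,merge)→19680, (C,nl_idx)→38160, (A,nl_idx)→41220 …(+2); best=2760 via (C,hash)
  {BCDE}: card=375000; try (C,hash)→19220, (D,hash)→87620, (C,merge)→228970, (C,nl_idx)→468620, (C,nl)→753620, (D,merge)→1358620 …(+1); best=19220 via (C,hash)
  {ABCE}: card=1500000; try (B,hash)→34160, (C,hash)→64160, (A,hash)→80300, (B,merge)→483560, (C,merge)→1023910, (A,merge)→1354580 …(+6); best=34160 via (B,hash)
  {ABDE}: card=300000; try (A,hash)→20300, (D,hash)→72560, (A,merge)→229580, (A,nl_idx)→408620, (D,merge)→1028560, (A,nl)→1803620 …(+1); best=20300 via (A,hash)
  {ABCDE}: card=7500000; try (C,hash)→320900, (A,hash)→395900, (D,hash)→1543160, (C,merge)→6020650, (A,merge)→7520180, (C,nl_idx)→9320300 …(+5); best=320900 via (C,hash)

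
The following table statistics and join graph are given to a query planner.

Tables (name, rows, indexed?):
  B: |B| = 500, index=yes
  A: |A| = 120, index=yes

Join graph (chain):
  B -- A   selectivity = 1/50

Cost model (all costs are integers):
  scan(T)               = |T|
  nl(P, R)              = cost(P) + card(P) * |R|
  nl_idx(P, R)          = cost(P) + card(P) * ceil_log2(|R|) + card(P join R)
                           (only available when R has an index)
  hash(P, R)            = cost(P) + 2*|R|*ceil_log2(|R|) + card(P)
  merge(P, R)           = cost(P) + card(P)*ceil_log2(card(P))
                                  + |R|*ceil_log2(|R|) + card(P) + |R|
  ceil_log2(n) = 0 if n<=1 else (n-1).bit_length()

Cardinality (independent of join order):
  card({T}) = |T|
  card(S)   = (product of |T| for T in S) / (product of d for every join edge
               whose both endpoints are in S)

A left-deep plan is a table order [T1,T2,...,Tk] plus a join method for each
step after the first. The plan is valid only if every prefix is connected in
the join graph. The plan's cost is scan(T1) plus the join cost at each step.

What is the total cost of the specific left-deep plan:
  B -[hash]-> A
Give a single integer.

step 1: scan B: cost=500, card=500
step 2: join A via hash
    card(P join A) = 500*120/(50) = 1200
    cost = 500 + 2*120*7 + 500 = 2680

2680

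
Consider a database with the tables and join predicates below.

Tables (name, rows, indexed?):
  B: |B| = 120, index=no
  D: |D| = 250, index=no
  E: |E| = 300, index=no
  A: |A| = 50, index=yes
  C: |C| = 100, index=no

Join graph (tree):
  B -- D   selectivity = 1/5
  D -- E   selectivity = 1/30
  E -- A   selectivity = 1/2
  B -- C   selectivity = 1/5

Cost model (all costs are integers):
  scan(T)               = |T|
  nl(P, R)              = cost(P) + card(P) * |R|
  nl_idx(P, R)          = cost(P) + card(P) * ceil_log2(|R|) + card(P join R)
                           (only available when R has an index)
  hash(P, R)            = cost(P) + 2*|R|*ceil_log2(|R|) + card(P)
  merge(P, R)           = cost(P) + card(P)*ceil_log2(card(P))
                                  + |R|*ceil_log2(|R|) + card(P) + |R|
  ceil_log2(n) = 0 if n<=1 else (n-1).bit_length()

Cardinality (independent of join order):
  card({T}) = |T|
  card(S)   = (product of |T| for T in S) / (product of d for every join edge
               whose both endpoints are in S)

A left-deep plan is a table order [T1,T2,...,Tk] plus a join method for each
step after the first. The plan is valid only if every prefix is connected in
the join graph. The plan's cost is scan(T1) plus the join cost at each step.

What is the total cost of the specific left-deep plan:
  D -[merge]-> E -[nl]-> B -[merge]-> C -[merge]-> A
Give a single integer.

27726650

step 1: scan D: cost=250, card=250
step 2: join E via merge
    card(P join E) = 250*300/(30) = 2500
    cost = 250 + 250*8 + 300*9 + 250 + 300 = 5500
step 3: join B via nl
    card(P join B) = 2500*120/(5) = 60000
    cost = 5500 + 2500*120 = 305500
step 4: join C via merge
    card(P join C) = 60000*100/(5) = 1200000
    cost = 305500 + 60000*16 + 100*7 + 60000 + 100 = 1326300
step 5: join A via merge
    card(P join A) = 1200000*50/(2) = 30000000
    cost = 1326300 + 1200000*21 + 50*6 + 1200000 + 50 = 27726650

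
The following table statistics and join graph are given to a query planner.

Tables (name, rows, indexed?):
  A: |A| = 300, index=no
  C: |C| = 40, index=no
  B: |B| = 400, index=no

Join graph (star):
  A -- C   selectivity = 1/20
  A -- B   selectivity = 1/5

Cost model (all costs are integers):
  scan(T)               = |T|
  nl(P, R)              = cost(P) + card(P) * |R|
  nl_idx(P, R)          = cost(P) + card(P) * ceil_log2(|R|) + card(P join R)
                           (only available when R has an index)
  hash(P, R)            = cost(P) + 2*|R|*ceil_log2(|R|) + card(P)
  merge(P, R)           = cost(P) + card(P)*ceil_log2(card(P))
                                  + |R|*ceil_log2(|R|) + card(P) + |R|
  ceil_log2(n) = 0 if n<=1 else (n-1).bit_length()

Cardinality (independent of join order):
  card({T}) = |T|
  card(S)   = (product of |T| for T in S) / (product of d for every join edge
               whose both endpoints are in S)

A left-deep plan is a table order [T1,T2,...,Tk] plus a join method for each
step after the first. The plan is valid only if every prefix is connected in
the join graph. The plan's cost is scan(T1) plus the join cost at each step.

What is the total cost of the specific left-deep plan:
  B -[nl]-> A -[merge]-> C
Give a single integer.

504680

step 1: scan B: cost=400, card=400
step 2: join A via nl
    card(P join A) = 400*300/(5) = 24000
    cost = 400 + 400*300 = 120400
step 3: join C via merge
    card(P join C) = 24000*40/(20) = 48000
    cost = 120400 + 24000*15 + 40*6 + 24000 + 40 = 504680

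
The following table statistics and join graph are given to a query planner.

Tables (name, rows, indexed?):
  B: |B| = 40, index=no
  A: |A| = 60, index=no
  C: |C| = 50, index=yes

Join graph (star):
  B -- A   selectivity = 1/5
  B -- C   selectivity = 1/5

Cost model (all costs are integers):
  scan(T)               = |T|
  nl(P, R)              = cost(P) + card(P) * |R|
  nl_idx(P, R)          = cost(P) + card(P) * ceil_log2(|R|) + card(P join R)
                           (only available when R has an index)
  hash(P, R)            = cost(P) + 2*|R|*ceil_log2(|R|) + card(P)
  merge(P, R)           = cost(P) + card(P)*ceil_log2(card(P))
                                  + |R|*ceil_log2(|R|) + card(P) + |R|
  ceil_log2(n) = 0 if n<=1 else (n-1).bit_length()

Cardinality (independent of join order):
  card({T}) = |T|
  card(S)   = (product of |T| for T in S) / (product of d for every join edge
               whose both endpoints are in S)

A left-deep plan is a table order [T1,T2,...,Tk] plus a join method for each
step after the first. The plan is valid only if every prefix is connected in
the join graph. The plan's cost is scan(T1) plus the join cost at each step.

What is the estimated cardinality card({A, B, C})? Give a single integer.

Tables in S: A(60), B(40), C(50)
Edges inside S: B-A(d=5), B-C(d=5)
numerator = 60 * 40 * 50 = 120000
denominator = 5 * 5 = 25
card(S) = 120000 / 25 = 4800

4800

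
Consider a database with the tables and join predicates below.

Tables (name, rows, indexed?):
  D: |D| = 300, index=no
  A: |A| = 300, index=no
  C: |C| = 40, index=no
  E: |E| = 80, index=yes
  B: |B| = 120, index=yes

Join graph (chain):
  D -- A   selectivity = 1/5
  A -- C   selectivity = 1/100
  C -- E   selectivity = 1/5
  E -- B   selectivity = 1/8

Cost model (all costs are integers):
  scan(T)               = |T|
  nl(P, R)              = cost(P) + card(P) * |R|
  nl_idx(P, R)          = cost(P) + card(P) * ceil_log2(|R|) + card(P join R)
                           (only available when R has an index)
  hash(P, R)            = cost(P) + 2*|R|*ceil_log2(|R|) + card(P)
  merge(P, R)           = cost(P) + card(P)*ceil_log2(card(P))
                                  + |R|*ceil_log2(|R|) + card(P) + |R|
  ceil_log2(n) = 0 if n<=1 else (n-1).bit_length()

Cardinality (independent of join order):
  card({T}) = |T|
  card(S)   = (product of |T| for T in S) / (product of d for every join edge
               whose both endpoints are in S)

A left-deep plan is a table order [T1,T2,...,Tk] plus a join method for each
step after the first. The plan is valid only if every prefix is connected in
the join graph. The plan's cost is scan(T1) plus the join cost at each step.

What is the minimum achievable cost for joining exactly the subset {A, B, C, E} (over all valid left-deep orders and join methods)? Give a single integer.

5920

Selinger DP over subsets of {A,B,C,E}:
  {A}: scan cost=300, card=300
  {C}: scan cost=40, card=40
  {E}: scan cost=80, card=80
  {B}: scan cost=120, card=120
  {AC}: card=120; try (C,hash)→1080, (A,merge)→3320, (C,merge)→3580, (A,hash)→5480, (A,nl)→12040, (C,nl)→12300; best=1080 via (C,hash)
  {CE}: card=640; try (C,hash)→640, (E,merge)→960, (E,nl_idx)→960, (C,merge)→1000, (E,hash)→1200, (E,nl)→3240 …(+1); best=640 via (C,hash)
  {BE}: card=1200; try (E,hash)→1360, (B,merge)→1680, (E,merge)→1720, (B,hash)→1840, (B,nl_idx)→1840, (E,nl_idx)→2160 …(+2); best=1360 via (E,hash)
  {ACE}: card=1920; try (E,hash)→2320, (E,merge)→2680, (E,nl_idx)→3840, (A,hash)→6680, (E,nl)→10680, (A,merge)→10680 …(+1); best=2320 via (E,hash)
  {BCE}: card=9600; try (B,hash)→2960, (C,hash)→3040, (B,merge)→8640, (B,nl_idx)→14720, (C,merge)→16040, (C,nl)→49360 …(+1); best=2960 via (B,hash)
  {ABCE}: card=28800; try (B,hash)→5920, (A,hash)→17960, (B,merge)→26320, (B,nl_idx)→44560, (A,merge)→149960, (B,nl)→232720 …(+1); best=5920 via (B,hash)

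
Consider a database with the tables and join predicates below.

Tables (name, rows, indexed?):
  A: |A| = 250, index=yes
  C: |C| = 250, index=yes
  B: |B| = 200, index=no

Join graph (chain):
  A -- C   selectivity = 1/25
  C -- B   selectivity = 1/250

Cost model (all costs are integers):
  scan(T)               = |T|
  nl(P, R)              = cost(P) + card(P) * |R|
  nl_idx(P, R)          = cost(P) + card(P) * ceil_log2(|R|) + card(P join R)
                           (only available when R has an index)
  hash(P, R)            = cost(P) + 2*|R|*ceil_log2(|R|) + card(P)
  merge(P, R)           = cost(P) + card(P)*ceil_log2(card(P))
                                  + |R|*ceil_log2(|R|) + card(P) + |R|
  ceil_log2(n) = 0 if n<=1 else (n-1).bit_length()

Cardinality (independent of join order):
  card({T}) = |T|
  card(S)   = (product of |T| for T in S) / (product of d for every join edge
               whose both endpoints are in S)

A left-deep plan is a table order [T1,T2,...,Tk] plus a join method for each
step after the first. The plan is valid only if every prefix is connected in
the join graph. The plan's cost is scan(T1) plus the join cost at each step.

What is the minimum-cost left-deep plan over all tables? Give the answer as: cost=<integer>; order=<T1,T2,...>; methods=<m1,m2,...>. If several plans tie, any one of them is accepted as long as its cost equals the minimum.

Selinger DP (subsets sized 1..n):
  {A}: scan cost=250, card=250
  {C}: scan cost=250, card=250
  {B}: scan cost=200, card=200
  {AC}: card=2500; try (C,hash)→4500, (A,hash)→4500, (C,merge)→4750, (C,nl_idx)→4750, (A,merge)→4750, (A,nl_idx)→4750 …(+2); best=4500 via (C,hash)
  {BC}: card=200; try (C,nl_idx)→2000, (B,hash)→3700, (C,merge)→4250, (B,merge)→4300, (C,hash)→4400, (C,nl)→50200 …(+1); best=2000 via (C,nl_idx)
  {ABC}: card=2000; try (A,nl_idx)→5600, (A,merge)→6050, (A,hash)→6200, (B,hash)→10200, (B,merge)→38800, (A,nl)→52000 …(+1); best=5600 via (A,nl_idx)

cost=5600; order=B,C,A; methods=nl_idx,nl_idx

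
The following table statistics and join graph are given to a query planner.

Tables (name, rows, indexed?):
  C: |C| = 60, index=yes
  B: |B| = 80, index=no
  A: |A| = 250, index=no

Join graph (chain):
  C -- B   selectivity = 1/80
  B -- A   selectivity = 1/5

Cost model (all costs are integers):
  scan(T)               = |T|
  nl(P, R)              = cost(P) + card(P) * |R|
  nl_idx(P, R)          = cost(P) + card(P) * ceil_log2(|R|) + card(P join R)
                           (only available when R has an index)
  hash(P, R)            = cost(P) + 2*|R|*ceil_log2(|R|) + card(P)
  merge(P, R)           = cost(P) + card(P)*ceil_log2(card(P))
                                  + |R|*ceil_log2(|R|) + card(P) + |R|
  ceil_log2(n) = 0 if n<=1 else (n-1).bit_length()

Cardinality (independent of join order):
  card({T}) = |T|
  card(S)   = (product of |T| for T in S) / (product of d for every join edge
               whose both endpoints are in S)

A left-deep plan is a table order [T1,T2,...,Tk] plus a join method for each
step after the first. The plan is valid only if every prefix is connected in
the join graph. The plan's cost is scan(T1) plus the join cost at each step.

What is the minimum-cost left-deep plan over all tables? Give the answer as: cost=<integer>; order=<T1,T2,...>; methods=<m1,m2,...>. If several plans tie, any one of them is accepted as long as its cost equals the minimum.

Selinger DP (subsets sized 1..n):
  {C}: scan cost=60, card=60
  {B}: scan cost=80, card=80
  {A}: scan cost=250, card=250
  {BC}: card=60; try (C,nl_idx)→620, (C,hash)→880, (B,merge)→1120, (C,merge)→1140, (B,hash)→1240, (B,nl)→4860 …(+1); best=620 via (C,nl_idx)
  {AB}: card=4000; try (B,hash)→1620, (A,merge)→2970, (B,merge)→3140, (A,hash)→4160, (A,nl)→20080, (B,nl)→20250; best=1620 via (B,hash)
  {ABC}: card=3000; try (A,merge)→3290, (A,hash)→4680, (C,hash)→6340, (A,nl)→15620, (C,nl_idx)→28620, (C,merge)→54040 …(+1); best=3290 via (A,merge)

cost=3290; order=B,C,A; methods=nl_idx,merge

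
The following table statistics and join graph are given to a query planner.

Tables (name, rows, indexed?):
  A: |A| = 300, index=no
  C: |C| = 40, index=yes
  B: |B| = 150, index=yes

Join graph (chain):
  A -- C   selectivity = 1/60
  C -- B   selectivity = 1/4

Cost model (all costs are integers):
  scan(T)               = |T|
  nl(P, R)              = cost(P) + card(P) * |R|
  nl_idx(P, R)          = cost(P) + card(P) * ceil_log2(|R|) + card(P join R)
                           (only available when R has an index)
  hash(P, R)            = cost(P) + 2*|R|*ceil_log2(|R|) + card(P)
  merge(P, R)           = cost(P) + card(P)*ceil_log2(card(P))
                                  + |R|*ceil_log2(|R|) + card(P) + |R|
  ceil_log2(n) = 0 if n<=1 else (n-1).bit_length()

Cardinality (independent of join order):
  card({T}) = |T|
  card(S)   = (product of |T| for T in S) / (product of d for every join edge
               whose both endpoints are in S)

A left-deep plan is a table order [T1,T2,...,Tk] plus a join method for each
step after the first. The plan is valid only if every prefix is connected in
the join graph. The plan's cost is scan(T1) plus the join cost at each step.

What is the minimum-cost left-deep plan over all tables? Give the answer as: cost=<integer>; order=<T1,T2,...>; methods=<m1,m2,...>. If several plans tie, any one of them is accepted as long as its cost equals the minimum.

cost=3680; order=A,C,B; methods=hash,hash

Selinger DP (subsets sized 1..n):
  {A}: scan cost=300, card=300
  {C}: scan cost=40, card=40
  {B}: scan cost=150, card=150
  {AC}: card=200; try (C,hash)→1080, (C,nl_idx)→2300, (A,merge)→3320, (C,merge)→3580, (A,hash)→5480, (A,nl)→12040 …(+1); best=1080 via (C,hash)
  {BC}: card=1500; try (C,hash)→780, (B,merge)→1670, (C,merge)→1780, (B,nl_idx)→1860, (B,hash)→2480, (C,nl_idx)→2550 …(+2); best=780 via (C,hash)
  {ABC}: card=7500; try (B,hash)→3680, (B,merge)→4230, (A,hash)→7680, (B,nl_idx)→10180, (A,merge)→21780, (B,nl)→31080 …(+1); best=3680 via (B,hash)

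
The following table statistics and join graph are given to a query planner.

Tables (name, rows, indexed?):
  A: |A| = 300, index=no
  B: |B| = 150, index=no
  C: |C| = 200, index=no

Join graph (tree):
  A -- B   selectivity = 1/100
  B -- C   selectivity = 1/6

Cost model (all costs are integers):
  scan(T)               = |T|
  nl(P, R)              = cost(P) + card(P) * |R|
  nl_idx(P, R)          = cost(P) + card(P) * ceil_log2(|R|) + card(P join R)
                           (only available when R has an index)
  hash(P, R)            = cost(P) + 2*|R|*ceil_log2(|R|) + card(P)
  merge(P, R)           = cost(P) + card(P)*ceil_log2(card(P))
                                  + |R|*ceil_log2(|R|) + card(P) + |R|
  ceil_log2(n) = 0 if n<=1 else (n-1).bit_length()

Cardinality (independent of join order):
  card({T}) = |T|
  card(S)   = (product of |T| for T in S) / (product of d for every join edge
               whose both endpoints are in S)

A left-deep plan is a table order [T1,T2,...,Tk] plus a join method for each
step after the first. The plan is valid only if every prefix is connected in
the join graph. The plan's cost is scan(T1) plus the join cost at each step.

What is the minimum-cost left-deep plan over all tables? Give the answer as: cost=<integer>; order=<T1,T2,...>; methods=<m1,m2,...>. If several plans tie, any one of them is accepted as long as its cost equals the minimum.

cost=6650; order=A,B,C; methods=hash,hash

Selinger DP (subsets sized 1..n):
  {A}: scan cost=300, card=300
  {B}: scan cost=150, card=150
  {C}: scan cost=200, card=200
  {AB}: card=450; try (B,hash)→3000, (A,merge)→4500, (B,merge)→4650, (A,hash)→5700, (A,nl)→45150, (B,nl)→45300; best=3000 via (B,hash)
  {BC}: card=5000; try (B,hash)→2800, (C,merge)→3300, (B,merge)→3350, (C,hash)→3500, (C,nl)→30150, (B,nl)→30200; best=2800 via (B,hash)
  {ABC}: card=15000; try (C,hash)→6650, (C,merge)→9300, (A,hash)→13200, (A,merge)→75800, (C,nl)→93000, (A,nl)→1502800; best=6650 via (C,hash)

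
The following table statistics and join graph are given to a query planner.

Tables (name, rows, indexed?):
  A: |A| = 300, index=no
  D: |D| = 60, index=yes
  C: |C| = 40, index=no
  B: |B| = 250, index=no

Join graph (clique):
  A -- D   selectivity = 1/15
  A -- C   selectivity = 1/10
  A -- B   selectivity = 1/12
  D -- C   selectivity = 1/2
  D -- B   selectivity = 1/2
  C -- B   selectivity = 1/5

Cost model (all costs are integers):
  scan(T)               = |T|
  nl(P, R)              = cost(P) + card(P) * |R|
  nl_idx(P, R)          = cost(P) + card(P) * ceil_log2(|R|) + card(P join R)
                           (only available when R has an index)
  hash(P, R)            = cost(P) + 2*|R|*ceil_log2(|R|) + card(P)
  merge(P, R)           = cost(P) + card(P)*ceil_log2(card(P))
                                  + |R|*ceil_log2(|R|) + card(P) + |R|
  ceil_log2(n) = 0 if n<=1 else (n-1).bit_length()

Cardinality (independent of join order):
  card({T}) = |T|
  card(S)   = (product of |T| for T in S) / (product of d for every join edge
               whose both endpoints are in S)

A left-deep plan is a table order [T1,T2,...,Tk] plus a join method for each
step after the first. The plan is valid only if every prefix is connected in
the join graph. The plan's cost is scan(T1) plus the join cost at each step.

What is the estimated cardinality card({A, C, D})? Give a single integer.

Tables in S: A(300), C(40), D(60)
Edges inside S: A-D(d=15), A-C(d=10), D-C(d=2)
numerator = 300 * 40 * 60 = 720000
denominator = 15 * 10 * 2 = 300
card(S) = 720000 / 300 = 2400

2400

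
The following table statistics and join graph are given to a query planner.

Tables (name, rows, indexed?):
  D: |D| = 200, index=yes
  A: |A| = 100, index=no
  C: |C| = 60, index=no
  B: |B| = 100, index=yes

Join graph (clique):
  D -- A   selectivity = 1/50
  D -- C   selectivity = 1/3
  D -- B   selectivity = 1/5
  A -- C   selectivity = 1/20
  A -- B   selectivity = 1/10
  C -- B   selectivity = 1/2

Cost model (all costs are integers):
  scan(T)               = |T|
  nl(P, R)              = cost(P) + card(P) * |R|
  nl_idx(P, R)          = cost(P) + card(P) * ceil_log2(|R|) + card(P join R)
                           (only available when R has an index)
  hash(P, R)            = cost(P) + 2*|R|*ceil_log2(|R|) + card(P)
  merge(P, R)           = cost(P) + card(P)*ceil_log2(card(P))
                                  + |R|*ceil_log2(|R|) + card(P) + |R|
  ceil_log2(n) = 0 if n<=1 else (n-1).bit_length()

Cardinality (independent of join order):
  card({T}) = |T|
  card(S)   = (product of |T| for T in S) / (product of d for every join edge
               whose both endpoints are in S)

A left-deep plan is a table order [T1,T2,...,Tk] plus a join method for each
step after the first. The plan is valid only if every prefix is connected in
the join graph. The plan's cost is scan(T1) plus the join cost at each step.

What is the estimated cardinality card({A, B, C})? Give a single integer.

1500

Tables in S: A(100), B(100), C(60)
Edges inside S: A-C(d=20), A-B(d=10), C-B(d=2)
numerator = 100 * 100 * 60 = 600000
denominator = 20 * 10 * 2 = 400
card(S) = 600000 / 400 = 1500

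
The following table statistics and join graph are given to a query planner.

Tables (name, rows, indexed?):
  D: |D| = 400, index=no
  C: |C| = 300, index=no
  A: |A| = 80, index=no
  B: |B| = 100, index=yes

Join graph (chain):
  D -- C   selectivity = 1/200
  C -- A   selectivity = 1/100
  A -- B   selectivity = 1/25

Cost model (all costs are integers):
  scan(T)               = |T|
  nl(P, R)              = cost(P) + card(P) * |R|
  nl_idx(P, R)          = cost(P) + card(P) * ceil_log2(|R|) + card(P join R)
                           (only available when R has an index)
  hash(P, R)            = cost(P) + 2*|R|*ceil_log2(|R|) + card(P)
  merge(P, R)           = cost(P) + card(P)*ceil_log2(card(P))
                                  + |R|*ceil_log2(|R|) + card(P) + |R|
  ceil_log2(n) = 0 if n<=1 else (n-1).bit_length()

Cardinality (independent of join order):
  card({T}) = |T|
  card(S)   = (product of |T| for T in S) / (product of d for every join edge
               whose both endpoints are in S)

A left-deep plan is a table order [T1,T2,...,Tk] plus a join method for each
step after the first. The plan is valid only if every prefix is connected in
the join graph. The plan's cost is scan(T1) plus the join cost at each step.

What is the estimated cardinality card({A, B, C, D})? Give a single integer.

1920

Tables in S: A(80), B(100), C(300), D(400)
Edges inside S: D-C(d=200), C-A(d=100), A-B(d=25)
numerator = 80 * 100 * 300 * 400 = 960000000
denominator = 200 * 100 * 25 = 500000
card(S) = 960000000 / 500000 = 1920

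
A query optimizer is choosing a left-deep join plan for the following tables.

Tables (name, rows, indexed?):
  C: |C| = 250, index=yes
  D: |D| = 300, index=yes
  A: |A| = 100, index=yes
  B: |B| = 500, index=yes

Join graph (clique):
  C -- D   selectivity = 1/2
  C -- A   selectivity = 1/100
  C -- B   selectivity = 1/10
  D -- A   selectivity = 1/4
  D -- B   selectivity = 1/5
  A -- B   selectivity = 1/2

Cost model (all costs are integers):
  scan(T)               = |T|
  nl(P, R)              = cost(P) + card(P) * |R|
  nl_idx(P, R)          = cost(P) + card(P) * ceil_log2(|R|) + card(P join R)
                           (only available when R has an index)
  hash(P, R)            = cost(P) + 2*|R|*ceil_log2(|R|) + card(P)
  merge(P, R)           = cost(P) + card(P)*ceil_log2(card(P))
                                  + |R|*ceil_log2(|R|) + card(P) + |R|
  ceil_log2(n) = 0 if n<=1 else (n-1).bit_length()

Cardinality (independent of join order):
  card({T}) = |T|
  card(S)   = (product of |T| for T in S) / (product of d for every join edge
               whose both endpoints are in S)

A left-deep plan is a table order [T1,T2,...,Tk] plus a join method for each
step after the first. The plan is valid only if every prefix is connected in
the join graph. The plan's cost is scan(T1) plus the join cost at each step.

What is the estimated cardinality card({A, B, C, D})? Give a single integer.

46875

Tables in S: A(100), B(500), C(250), D(300)
Edges inside S: C-D(d=2), C-A(d=100), C-B(d=10), D-A(d=4), D-B(d=5), A-B(d=2)
numerator = 100 * 500 * 250 * 300 = 3750000000
denominator = 2 * 100 * 10 * 4 * 5 * 2 = 80000
card(S) = 3750000000 / 80000 = 46875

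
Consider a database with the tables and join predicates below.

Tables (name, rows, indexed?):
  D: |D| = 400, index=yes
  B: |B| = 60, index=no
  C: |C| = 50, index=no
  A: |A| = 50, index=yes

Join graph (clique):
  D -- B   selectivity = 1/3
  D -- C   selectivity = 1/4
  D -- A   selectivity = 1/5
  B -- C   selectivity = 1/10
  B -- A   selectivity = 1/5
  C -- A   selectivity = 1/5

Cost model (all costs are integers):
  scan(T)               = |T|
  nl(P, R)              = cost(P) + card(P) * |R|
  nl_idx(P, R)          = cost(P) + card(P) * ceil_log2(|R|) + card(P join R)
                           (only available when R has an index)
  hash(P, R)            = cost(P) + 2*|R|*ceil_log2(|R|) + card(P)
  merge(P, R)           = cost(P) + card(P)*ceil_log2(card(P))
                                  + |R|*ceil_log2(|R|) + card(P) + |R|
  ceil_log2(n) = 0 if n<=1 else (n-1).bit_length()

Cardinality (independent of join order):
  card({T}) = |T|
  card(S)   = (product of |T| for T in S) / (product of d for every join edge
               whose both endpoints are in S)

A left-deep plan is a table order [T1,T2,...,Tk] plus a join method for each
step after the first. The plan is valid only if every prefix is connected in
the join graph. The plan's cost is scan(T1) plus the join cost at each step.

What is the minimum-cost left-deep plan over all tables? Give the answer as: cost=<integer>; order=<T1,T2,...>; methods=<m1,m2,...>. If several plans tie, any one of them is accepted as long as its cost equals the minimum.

Selinger DP (subsets sized 1..n):
  {D}: scan cost=400, card=400
  {B}: scan cost=60, card=60
  {C}: scan cost=50, card=50
  {A}: scan cost=50, card=50
  {BD}: card=8000; try (B,hash)→1520, (D,merge)→4480, (B,merge)→4820, (D,hash)→7320, (D,nl_idx)→8600, (D,nl)→24060 …(+1); best=1520 via (B,hash)
  {CD}: card=5000; try (C,hash)→1400, (D,merge)→4400, (C,merge)→4750, (D,nl_idx)→5500, (D,hash)→7300, (D,nl)→20050 …(+1); best=1400 via (C,hash)
  {AD}: card=4000; try (A,hash)→1400, (D,merge)→4400, (D,nl_idx)→4500, (A,merge)→4750, (A,nl_idx)→6800, (D,hash)→7300 …(+2); best=1400 via (A,hash)
  {BC}: card=300; try (C,hash)→720, (B,hash)→820, (B,merge)→820, (C,merge)→830, (B,nl)→3050, (C,nl)→3060; best=720 via (C,hash)
  {AB}: card=600; try (A,hash)→720, (B,hash)→820, (B,merge)→820, (A,merge)→830, (A,nl_idx)→1020, (B,nl)→3050 …(+1); best=720 via (A,hash)
  {AC}: card=500; try (C,hash)→700, (A,hash)→700, (C,merge)→750, (A,merge)→750, (A,nl_idx)→850, (C,nl)→2550 …(+1); best=700 via (C,hash)
  {BCD}: card=10000; try (B,hash)→7120, (D,merge)→7720, (D,hash)→8220, (C,hash)→10120, (D,nl_idx)→13420, (B,merge)→71820 …(+4); best=7120 via (B,hash)
  {ABD}: card=16000; try (B,hash)→6120, (D,hash)→8520, (A,hash)→10120, (D,merge)→11320, (D,nl_idx)→22120, (B,merge)→53820 …(+5); best=6120 via (B,hash)
  {ACD}: card=10000; try (C,hash)→6000, (A,hash)→7000, (D,hash)→8400, (D,merge)→9700, (D,nl_idx)→15200, (A,nl_idx)→41400 …(+5); best=6000 via (C,hash)
  {ABC}: card=600; try (A,hash)→1620, (C,hash)→1920, (B,hash)→1920, (A,nl_idx)→3120, (A,merge)→4070, (B,merge)→6120 …(+4); best=1620 via (A,hash)
  {ABCD}: card=4000; try (D,hash)→9420, (D,nl_idx)→11020, (D,merge)→12220, (B,hash)→16720, (A,hash)→17720, (C,hash)→22720 …(+8); best=9420 via (D,hash)

cost=9420; order=B,C,A,D; methods=hash,hash,hash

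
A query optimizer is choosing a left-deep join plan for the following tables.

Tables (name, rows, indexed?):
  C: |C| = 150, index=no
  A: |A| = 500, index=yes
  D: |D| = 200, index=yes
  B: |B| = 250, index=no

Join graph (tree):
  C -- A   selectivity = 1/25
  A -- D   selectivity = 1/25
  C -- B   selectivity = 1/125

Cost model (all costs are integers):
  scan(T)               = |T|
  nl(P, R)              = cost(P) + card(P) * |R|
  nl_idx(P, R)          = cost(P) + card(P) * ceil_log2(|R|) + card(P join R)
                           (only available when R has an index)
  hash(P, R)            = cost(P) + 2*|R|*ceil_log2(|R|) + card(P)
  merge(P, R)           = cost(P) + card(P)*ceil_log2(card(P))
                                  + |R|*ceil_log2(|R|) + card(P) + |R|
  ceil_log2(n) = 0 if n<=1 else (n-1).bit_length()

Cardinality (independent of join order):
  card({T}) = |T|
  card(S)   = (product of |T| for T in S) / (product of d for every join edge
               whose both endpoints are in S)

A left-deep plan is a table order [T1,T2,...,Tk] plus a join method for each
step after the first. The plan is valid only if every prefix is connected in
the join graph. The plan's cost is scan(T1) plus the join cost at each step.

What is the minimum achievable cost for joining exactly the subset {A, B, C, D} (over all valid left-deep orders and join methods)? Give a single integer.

Selinger DP over subsets of {A,B,C,D}:
  {C}: scan cost=150, card=150
  {A}: scan cost=500, card=500
  {D}: scan cost=200, card=200
  {B}: scan cost=250, card=250
  {AC}: card=3000; try (C,hash)→3400, (A,nl_idx)→4500, (A,merge)→6500, (C,merge)→6850, (A,hash)→9300, (A,nl)→75150 …(+1); best=3400 via (C,hash)
  {BC}: card=300; try (C,hash)→2900, (B,merge)→3750, (C,merge)→3850, (B,hash)→4300, (B,nl)→37650, (C,nl)→37750; best=2900 via (C,hash)
  {AD}: card=4000; try (D,hash)→4200, (A,nl_idx)→6000, (A,merge)→7000, (D,merge)→7300, (D,nl_idx)→8500, (A,hash)→9400 …(+2); best=4200 via (D,hash)
  {ACD}: card=24000; try (D,hash)→9600, (C,hash)→10600, (D,merge)→44200, (D,nl_idx)→51400, (C,merge)→57550, (D,nl)→603400 …(+1); best=9600 via (D,hash)
  {ABC}: card=6000; try (B,hash)→10400, (A,merge)→10900, (A,nl_idx)→11600, (A,hash)→12200, (B,merge)→44650, (A,nl)→152900 …(+1); best=10400 via (B,hash)
  {ABCD}: card=48000; try (D,hash)→19600, (B,hash)→37600, (D,merge)→96200, (D,nl_idx)→106400, (B,merge)→395850, (D,nl)→1210400 …(+1); best=19600 via (D,hash)

19600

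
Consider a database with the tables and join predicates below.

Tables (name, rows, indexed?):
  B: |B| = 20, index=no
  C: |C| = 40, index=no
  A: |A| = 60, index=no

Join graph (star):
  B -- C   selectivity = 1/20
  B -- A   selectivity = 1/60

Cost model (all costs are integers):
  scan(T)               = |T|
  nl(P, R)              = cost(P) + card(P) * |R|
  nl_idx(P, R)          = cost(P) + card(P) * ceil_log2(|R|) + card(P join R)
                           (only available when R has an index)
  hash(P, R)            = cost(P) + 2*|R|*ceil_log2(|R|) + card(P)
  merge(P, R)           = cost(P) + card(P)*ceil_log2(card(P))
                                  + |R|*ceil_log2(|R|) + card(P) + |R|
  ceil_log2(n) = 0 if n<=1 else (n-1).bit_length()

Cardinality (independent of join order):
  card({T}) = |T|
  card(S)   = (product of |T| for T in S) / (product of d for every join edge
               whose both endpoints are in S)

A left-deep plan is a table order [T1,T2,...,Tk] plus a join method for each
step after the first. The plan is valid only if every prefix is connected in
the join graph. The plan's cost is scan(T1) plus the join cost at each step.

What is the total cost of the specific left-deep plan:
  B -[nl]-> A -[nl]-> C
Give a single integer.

step 1: scan B: cost=20, card=20
step 2: join A via nl
    card(P join A) = 20*60/(60) = 20
    cost = 20 + 20*60 = 1220
step 3: join C via nl
    card(P join C) = 20*40/(20) = 40
    cost = 1220 + 20*40 = 2020

2020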